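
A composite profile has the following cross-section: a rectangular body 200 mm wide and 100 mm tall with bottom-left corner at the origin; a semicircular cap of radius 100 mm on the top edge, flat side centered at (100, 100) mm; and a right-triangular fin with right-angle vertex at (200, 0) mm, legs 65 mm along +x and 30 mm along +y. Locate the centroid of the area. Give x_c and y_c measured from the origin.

x_c = 103.23 mm, y_c = 88.52 mm

rectangular body: A = 200 × 100 = 20000.00, centroid at (100.00, 50.00).
semicircular top: A = ½π·100² = 15707.96, centroid at (100.00, 142.44).
triangular fin: A = ½·65·30 = 975.00, centroid at (221.67, 10.00).
ΣA = 36682.96 mm²
ΣAx_c = (20000.00)(100.00) + (15707.96)(100.00) + (975.00)(221.67) = 3786921.33 mm³
ΣAy_c = (20000.00)(50.00) + (15707.96)(142.44) + (975.00)(10.00) = 3247212.99 mm³
x_c = 3786921.33 / 36682.96 = 103.23 mm
y_c = 3247212.99 / 36682.96 = 88.52 mm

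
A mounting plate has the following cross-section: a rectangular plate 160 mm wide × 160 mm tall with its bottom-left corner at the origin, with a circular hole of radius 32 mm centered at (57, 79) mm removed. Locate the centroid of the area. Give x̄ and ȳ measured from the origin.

x̄ = 83.31 mm, ȳ = 80.14 mm

Part | A | x̄ᵢ | ȳᵢ | A·x̄ᵢ | A·ȳᵢ
plate | 25600.00 | 80.00 | 80.00 | 2048000.00 | 2048000.00
hole | -3216.99 | 57.00 | 79.00 | -183368.48 | -254142.28
Σ | 22383.01 |  |  | 1864631.52 | 1793857.72
x̄ = 1864631.52 / 22383.01 = 83.31 mm
ȳ = 1793857.72 / 22383.01 = 80.14 mm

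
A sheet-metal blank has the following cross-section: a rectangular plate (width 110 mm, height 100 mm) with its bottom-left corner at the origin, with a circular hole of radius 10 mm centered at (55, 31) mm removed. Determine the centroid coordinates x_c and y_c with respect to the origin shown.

Part | A | x̄ᵢ | ȳᵢ | A·x̄ᵢ | A·ȳᵢ
plate | 11000.00 | 55.00 | 50.00 | 605000.00 | 550000.00
hole | -314.16 | 55.00 | 31.00 | -17278.76 | -9738.94
Σ | 10685.84 |  |  | 587721.24 | 540261.06
x_c = 587721.24 / 10685.84 = 55.00 mm
y_c = 540261.06 / 10685.84 = 50.56 mm

x_c = 55.00 mm, y_c = 50.56 mm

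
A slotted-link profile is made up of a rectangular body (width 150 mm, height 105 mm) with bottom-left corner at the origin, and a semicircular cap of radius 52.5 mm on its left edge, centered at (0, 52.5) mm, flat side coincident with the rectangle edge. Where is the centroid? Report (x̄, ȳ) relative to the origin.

x̄ = 54.02 mm, ȳ = 52.50 mm

rectangular body: A = 150 × 105 = 15750.00, centroid at (75.00, 52.50).
semicircular end: A = ½π·52.5² = 4329.51, centroid at (-22.28, 52.50).
ΣA = 20079.51 mm², ΣAx̄ = 1084781.25 mm³, ΣAȳ = 1054174.14 mm³.
x̄ = 1084781.25/20079.51 = 54.02 mm; ȳ = 1054174.14/20079.51 = 52.50 mm.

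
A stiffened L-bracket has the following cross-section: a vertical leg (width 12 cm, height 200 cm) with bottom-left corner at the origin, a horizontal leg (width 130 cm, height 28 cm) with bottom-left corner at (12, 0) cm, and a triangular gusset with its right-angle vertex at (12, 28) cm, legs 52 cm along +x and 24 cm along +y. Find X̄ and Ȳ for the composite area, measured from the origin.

vertical leg: A = 12 × 200 = 2400.00, centroid at (6.00, 100.00).
horizontal leg: A = 130 × 28 = 3640.00, centroid at (77.00, 14.00).
gusset: A = ½·52·24 = 624.00, centroid at (29.33, 36.00).
ΣA = 6664.00 cm², ΣAX̄ = 312984.00 cm³, ΣAȲ = 313424.00 cm³.
X̄ = 312984.00/6664.00 = 46.97 cm; Ȳ = 313424.00/6664.00 = 47.03 cm.

X̄ = 46.97 cm, Ȳ = 47.03 cm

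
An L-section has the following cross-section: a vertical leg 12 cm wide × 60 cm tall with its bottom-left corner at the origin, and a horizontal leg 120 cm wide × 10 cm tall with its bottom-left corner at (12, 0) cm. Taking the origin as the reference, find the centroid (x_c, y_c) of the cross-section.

vertical leg: A = 12 × 60 = 720.00, centroid at (6.00, 30.00).
horizontal leg: A = 120 × 10 = 1200.00, centroid at (72.00, 5.00).
ΣA = 1920.00 cm²
ΣAx_c = (720.00)(6.00) + (1200.00)(72.00) = 90720.00 cm³
ΣAy_c = (720.00)(30.00) + (1200.00)(5.00) = 27600.00 cm³
x_c = 90720.00 / 1920.00 = 47.25 cm
y_c = 27600.00 / 1920.00 = 14.38 cm

x_c = 47.25 cm, y_c = 14.38 cm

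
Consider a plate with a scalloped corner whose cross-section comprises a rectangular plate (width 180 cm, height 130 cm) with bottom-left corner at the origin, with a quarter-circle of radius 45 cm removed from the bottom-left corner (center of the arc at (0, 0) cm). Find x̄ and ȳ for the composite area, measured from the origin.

plate: A = 180 × 130 = 23400.00, centroid at (90.00, 65.00).
removed quarter-circle: A = −¼π·45² = -1590.43, centroid at (19.10, 19.10).
ΣA = 21809.57 cm², ΣAx̄ = 2075625.00 cm³, ΣAȳ = 1490625.00 cm³.
x̄ = 2075625.00/21809.57 = 95.17 cm; ȳ = 1490625.00/21809.57 = 68.35 cm.

x̄ = 95.17 cm, ȳ = 68.35 cm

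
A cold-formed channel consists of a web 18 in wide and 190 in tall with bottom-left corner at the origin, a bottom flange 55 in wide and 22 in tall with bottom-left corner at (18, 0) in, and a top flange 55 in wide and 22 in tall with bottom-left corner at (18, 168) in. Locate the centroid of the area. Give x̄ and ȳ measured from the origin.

web: A = 18 × 190 = 3420.00, centroid at (9.00, 95.00).
bottom flange: A = 55 × 22 = 1210.00, centroid at (45.50, 11.00).
top flange: A = 55 × 22 = 1210.00, centroid at (45.50, 179.00).
ΣA = 5840.00 in², ΣAx̄ = 140890.00 in³, ΣAȳ = 554800.00 in³.
x̄ = 140890.00/5840.00 = 24.12 in; ȳ = 554800.00/5840.00 = 95.00 in.

x̄ = 24.12 in, ȳ = 95.00 in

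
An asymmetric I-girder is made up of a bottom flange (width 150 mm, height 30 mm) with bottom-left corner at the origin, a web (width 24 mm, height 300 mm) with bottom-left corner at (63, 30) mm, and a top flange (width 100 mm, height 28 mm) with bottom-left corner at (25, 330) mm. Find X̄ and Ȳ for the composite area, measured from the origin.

Part | A | x̄ᵢ | ȳᵢ | A·x̄ᵢ | A·ȳᵢ
bottom flange | 4500.00 | 75.00 | 15.00 | 337500.00 | 67500.00
web | 7200.00 | 75.00 | 180.00 | 540000.00 | 1296000.00
top flange | 2800.00 | 75.00 | 344.00 | 210000.00 | 963200.00
Σ | 14500.00 |  |  | 1087500.00 | 2326700.00
X̄ = 1087500.00 / 14500.00 = 75.00 mm
Ȳ = 2326700.00 / 14500.00 = 160.46 mm

X̄ = 75.00 mm, Ȳ = 160.46 mm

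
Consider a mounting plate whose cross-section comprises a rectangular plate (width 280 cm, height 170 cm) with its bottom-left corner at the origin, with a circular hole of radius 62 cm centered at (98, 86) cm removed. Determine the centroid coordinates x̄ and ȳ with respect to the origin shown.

Part | A | x̄ᵢ | ȳᵢ | A·x̄ᵢ | A·ȳᵢ
plate | 47600.00 | 140.00 | 85.00 | 6664000.00 | 4046000.00
hole | -12076.28 | 98.00 | 86.00 | -1183475.65 | -1038560.27
Σ | 35523.72 |  |  | 5480524.35 | 3007439.73
x̄ = 5480524.35 / 35523.72 = 154.28 cm
ȳ = 3007439.73 / 35523.72 = 84.66 cm

x̄ = 154.28 cm, ȳ = 84.66 cm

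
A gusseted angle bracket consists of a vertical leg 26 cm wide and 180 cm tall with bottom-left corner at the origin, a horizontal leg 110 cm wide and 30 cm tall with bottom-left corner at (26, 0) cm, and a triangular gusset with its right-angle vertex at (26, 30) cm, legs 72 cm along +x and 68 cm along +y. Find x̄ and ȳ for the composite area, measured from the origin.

x̄ = 43.20 cm, ȳ = 57.50 cm

vertical leg: A = 26 × 180 = 4680.00, centroid at (13.00, 90.00).
horizontal leg: A = 110 × 30 = 3300.00, centroid at (81.00, 15.00).
gusset: A = ½·72·68 = 2448.00, centroid at (50.00, 52.67).
ΣA = 10428.00 cm², ΣAx̄ = 450540.00 cm³, ΣAȳ = 599628.00 cm³.
x̄ = 450540.00/10428.00 = 43.20 cm; ȳ = 599628.00/10428.00 = 57.50 cm.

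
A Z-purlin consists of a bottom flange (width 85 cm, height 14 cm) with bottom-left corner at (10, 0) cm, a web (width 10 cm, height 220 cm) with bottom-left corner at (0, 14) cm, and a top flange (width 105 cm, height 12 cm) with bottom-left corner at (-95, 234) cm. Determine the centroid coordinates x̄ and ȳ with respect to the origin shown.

x̄ = 4.28 cm, ȳ = 125.49 cm

bottom flange: A = 85 × 14 = 1190.00, centroid at (52.50, 7.00).
web: A = 10 × 220 = 2200.00, centroid at (5.00, 124.00).
top flange: A = 105 × 12 = 1260.00, centroid at (-42.50, 240.00).
ΣA = 4650.00 cm²
ΣAx̄ = (1190.00)(52.50) + (2200.00)(5.00) + (1260.00)(-42.50) = 19925.00 cm³
ΣAȳ = (1190.00)(7.00) + (2200.00)(124.00) + (1260.00)(240.00) = 583530.00 cm³
x̄ = 19925.00 / 4650.00 = 4.28 cm
ȳ = 583530.00 / 4650.00 = 125.49 cm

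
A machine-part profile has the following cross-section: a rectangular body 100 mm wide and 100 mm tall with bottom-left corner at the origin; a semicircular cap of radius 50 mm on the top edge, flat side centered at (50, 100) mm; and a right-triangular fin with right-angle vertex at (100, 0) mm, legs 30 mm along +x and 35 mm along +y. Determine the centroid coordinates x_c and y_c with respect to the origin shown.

x_c = 52.18 mm, y_c = 67.96 mm

rectangular body: A = 100 × 100 = 10000.00, centroid at (50.00, 50.00).
semicircular top: A = ½π·50² = 3926.99, centroid at (50.00, 121.22).
triangular fin: A = ½·30·35 = 525.00, centroid at (110.00, 11.67).
ΣA = 14451.99 mm²
ΣAx_c = (10000.00)(50.00) + (3926.99)(50.00) + (525.00)(110.00) = 754099.54 mm³
ΣAy_c = (10000.00)(50.00) + (3926.99)(121.22) + (525.00)(11.67) = 982157.42 mm³
x_c = 754099.54 / 14451.99 = 52.18 mm
y_c = 982157.42 / 14451.99 = 67.96 mm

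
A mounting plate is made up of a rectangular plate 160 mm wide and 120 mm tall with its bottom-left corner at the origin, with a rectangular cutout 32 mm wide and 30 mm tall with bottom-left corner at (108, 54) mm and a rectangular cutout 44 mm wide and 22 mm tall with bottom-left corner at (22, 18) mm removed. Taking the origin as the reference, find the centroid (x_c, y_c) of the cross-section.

x_c = 79.57 mm, y_c = 61.24 mm

plate: A = 160 × 120 = 19200.00, centroid at (80.00, 60.00).
hole 1: A = −(32 × 30) = -960.00, centroid at (124.00, 69.00).
hole 2: A = −(44 × 22) = -968.00, centroid at (44.00, 29.00).
ΣA = 17272.00 mm², ΣAx_c = 1374368.00 mm³, ΣAy_c = 1057688.00 mm³.
x_c = 1374368.00/17272.00 = 79.57 mm; y_c = 1057688.00/17272.00 = 61.24 mm.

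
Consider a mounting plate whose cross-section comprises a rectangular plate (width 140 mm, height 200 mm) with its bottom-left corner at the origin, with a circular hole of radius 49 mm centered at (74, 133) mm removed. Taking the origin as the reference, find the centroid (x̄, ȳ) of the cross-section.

x̄ = 68.53 mm, ȳ = 87.83 mm

Part | A | x̄ᵢ | ȳᵢ | A·x̄ᵢ | A·ȳᵢ
plate | 28000.00 | 70.00 | 100.00 | 1960000.00 | 2800000.00
hole | -7542.96 | 74.00 | 133.00 | -558179.33 | -1003214.21
Σ | 20457.04 |  |  | 1401820.67 | 1796785.79
x̄ = 1401820.67 / 20457.04 = 68.53 mm
ȳ = 1796785.79 / 20457.04 = 87.83 mm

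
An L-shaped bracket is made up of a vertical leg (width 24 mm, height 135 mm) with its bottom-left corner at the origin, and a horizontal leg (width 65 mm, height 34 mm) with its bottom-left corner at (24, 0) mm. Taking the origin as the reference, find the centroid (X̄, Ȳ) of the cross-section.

X̄ = 30.04 mm, Ȳ = 47.02 mm

vertical leg: A = 24 × 135 = 3240.00, centroid at (12.00, 67.50).
horizontal leg: A = 65 × 34 = 2210.00, centroid at (56.50, 17.00).
ΣA = 5450.00 mm², ΣAX̄ = 163745.00 mm³, ΣAȲ = 256270.00 mm³.
X̄ = 163745.00/5450.00 = 30.04 mm; Ȳ = 256270.00/5450.00 = 47.02 mm.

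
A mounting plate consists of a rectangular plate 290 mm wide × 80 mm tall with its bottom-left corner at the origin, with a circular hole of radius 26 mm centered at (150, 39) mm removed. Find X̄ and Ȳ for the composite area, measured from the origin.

X̄ = 144.50 mm, Ȳ = 40.10 mm

plate: A = 290 × 80 = 23200.00, centroid at (145.00, 40.00).
hole: A = −π·26² = -2123.72, centroid at (150.00, 39.00).
ΣA = 21076.28 mm²
ΣAX̄ = (23200.00)(145.00) + (-2123.72)(150.00) = 3045442.50 mm³
ΣAȲ = (23200.00)(40.00) + (-2123.72)(39.00) = 845175.05 mm³
X̄ = 3045442.50 / 21076.28 = 144.50 mm
Ȳ = 845175.05 / 21076.28 = 40.10 mm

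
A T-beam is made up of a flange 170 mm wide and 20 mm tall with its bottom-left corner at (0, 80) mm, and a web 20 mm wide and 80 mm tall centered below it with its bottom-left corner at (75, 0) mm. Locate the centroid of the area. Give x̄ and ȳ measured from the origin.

x̄ = 85.00 mm, ȳ = 74.00 mm

Part | A | x̄ᵢ | ȳᵢ | A·x̄ᵢ | A·ȳᵢ
web | 1600.00 | 85.00 | 40.00 | 136000.00 | 64000.00
flange | 3400.00 | 85.00 | 90.00 | 289000.00 | 306000.00
Σ | 5000.00 |  |  | 425000.00 | 370000.00
x̄ = 425000.00 / 5000.00 = 85.00 mm
ȳ = 370000.00 / 5000.00 = 74.00 mm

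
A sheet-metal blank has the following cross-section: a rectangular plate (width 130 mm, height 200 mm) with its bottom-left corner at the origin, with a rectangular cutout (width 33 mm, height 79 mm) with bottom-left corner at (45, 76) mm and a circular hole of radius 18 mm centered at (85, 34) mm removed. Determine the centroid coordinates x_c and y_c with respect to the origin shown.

x_c = 64.50 mm, y_c = 101.20 mm

plate: A = 130 × 200 = 26000.00, centroid at (65.00, 100.00).
hole 1: A = −(33 × 79) = -2607.00, centroid at (61.50, 115.50).
hole 2: A = −π·18² = -1017.88, centroid at (85.00, 34.00).
ΣA = 22375.12 mm², ΣAx_c = 1443150.04 mm³, ΣAy_c = 2264283.72 mm³.
x_c = 1443150.04/22375.12 = 64.50 mm; y_c = 2264283.72/22375.12 = 101.20 mm.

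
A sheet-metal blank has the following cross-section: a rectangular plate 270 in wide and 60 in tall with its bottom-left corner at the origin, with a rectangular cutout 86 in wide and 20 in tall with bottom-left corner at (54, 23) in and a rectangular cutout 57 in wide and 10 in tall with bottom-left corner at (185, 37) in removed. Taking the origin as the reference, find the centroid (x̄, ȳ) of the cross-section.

Part | A | x̄ᵢ | ȳᵢ | A·x̄ᵢ | A·ȳᵢ
plate | 16200.00 | 135.00 | 30.00 | 2187000.00 | 486000.00
hole 1 | -1720.00 | 97.00 | 33.00 | -166840.00 | -56760.00
hole 2 | -570.00 | 213.50 | 42.00 | -121695.00 | -23940.00
Σ | 13910.00 |  |  | 1898465.00 | 405300.00
x̄ = 1898465.00 / 13910.00 = 136.48 in
ȳ = 405300.00 / 13910.00 = 29.14 in

x̄ = 136.48 in, ȳ = 29.14 in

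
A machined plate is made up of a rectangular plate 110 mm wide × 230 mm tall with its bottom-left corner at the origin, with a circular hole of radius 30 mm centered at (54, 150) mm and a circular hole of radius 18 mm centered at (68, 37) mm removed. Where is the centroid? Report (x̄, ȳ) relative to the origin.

x̄ = 54.52 mm, ȳ = 114.09 mm

plate: A = 110 × 230 = 25300.00, centroid at (55.00, 115.00).
hole 1: A = −π·30² = -2827.43, centroid at (54.00, 150.00).
hole 2: A = −π·18² = -1017.88, centroid at (68.00, 37.00).
ΣA = 21454.69 mm²
ΣAx̄ = (25300.00)(55.00) + (-2827.43)(54.00) + (-1017.88)(68.00) = 1169603.03 mm³
ΣAȳ = (25300.00)(115.00) + (-2827.43)(150.00) + (-1017.88)(37.00) = 2447723.58 mm³
x̄ = 1169603.03 / 21454.69 = 54.52 mm
ȳ = 2447723.58 / 21454.69 = 114.09 mm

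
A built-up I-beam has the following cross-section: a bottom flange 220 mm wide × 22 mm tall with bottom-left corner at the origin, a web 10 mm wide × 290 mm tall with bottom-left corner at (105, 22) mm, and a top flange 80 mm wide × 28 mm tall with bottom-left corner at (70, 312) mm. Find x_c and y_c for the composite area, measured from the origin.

bottom flange: A = 220 × 22 = 4840.00, centroid at (110.00, 11.00).
web: A = 10 × 290 = 2900.00, centroid at (110.00, 167.00).
top flange: A = 80 × 28 = 2240.00, centroid at (110.00, 326.00).
ΣA = 9980.00 mm², ΣAx_c = 1097800.00 mm³, ΣAy_c = 1267780.00 mm³.
x_c = 1097800.00/9980.00 = 110.00 mm; y_c = 1267780.00/9980.00 = 127.03 mm.

x_c = 110.00 mm, y_c = 127.03 mm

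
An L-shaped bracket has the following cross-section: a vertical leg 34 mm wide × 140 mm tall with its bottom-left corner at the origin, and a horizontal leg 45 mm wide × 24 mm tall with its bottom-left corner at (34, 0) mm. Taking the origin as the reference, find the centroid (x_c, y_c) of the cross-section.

vertical leg: A = 34 × 140 = 4760.00, centroid at (17.00, 70.00).
horizontal leg: A = 45 × 24 = 1080.00, centroid at (56.50, 12.00).
ΣA = 5840.00 mm², ΣAx_c = 141940.00 mm³, ΣAy_c = 346160.00 mm³.
x_c = 141940.00/5840.00 = 24.30 mm; y_c = 346160.00/5840.00 = 59.27 mm.

x_c = 24.30 mm, y_c = 59.27 mm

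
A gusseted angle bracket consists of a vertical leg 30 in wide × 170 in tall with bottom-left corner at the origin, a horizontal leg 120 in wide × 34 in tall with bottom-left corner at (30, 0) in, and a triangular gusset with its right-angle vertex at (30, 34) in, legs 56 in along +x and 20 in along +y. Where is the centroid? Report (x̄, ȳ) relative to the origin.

vertical leg: A = 30 × 170 = 5100.00, centroid at (15.00, 85.00).
horizontal leg: A = 120 × 34 = 4080.00, centroid at (90.00, 17.00).
gusset: A = ½·56·20 = 560.00, centroid at (48.67, 40.67).
ΣA = 9740.00 in², ΣAx̄ = 470953.33 in³, ΣAȳ = 525633.33 in³.
x̄ = 470953.33/9740.00 = 48.35 in; ȳ = 525633.33/9740.00 = 53.97 in.

x̄ = 48.35 in, ȳ = 53.97 in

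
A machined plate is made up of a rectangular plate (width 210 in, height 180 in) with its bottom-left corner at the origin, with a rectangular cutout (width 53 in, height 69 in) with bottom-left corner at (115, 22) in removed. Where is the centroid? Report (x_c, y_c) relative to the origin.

plate: A = 210 × 180 = 37800.00, centroid at (105.00, 90.00).
hole: A = −(53 × 69) = -3657.00, centroid at (141.50, 56.50).
ΣA = 34143.00 in², ΣAx_c = 3451534.50 in³, ΣAy_c = 3195379.50 in³.
x_c = 3451534.50/34143.00 = 101.09 in; y_c = 3195379.50/34143.00 = 93.59 in.

x_c = 101.09 in, y_c = 93.59 in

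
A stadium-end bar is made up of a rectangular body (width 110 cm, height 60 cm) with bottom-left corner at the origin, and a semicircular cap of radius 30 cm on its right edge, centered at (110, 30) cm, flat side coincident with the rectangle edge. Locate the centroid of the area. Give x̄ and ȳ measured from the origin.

x̄ = 66.95 cm, ȳ = 30.00 cm

rectangular body: A = 110 × 60 = 6600.00, centroid at (55.00, 30.00).
semicircular end: A = ½π·30² = 1413.72, centroid at (122.73, 30.00).
ΣA = 8013.72 cm²
ΣAx̄ = (6600.00)(55.00) + (1413.72)(122.73) = 536508.84 cm³
ΣAȳ = (6600.00)(30.00) + (1413.72)(30.00) = 240411.50 cm³
x̄ = 536508.84 / 8013.72 = 66.95 cm
ȳ = 240411.50 / 8013.72 = 30.00 cm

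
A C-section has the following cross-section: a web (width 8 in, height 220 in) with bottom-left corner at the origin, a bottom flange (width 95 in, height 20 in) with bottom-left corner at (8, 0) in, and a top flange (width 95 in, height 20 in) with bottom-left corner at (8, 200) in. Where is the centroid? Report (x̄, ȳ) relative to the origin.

x̄ = 39.20 in, ȳ = 110.00 in

web: A = 8 × 220 = 1760.00, centroid at (4.00, 110.00).
bottom flange: A = 95 × 20 = 1900.00, centroid at (55.50, 10.00).
top flange: A = 95 × 20 = 1900.00, centroid at (55.50, 210.00).
ΣA = 5560.00 in²
ΣAx̄ = (1760.00)(4.00) + (1900.00)(55.50) + (1900.00)(55.50) = 217940.00 in³
ΣAȳ = (1760.00)(110.00) + (1900.00)(10.00) + (1900.00)(210.00) = 611600.00 in³
x̄ = 217940.00 / 5560.00 = 39.20 in
ȳ = 611600.00 / 5560.00 = 110.00 in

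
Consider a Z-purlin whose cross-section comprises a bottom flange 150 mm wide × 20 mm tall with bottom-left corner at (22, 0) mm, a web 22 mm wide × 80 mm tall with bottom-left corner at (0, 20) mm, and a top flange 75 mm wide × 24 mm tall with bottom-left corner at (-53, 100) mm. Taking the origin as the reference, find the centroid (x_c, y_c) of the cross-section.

x_c = 43.06 mm, y_c = 51.40 mm

Part | A | x̄ᵢ | ȳᵢ | A·x̄ᵢ | A·ȳᵢ
bottom flange | 3000.00 | 97.00 | 10.00 | 291000.00 | 30000.00
web | 1760.00 | 11.00 | 60.00 | 19360.00 | 105600.00
top flange | 1800.00 | -15.50 | 112.00 | -27900.00 | 201600.00
Σ | 6560.00 |  |  | 282460.00 | 337200.00
x_c = 282460.00 / 6560.00 = 43.06 mm
y_c = 337200.00 / 6560.00 = 51.40 mm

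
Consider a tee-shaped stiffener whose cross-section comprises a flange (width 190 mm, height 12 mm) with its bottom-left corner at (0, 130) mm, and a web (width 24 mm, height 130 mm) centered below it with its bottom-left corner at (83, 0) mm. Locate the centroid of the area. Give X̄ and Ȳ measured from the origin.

web: A = 24 × 130 = 3120.00, centroid at (95.00, 65.00).
flange: A = 190 × 12 = 2280.00, centroid at (95.00, 136.00).
ΣA = 5400.00 mm²
ΣAX̄ = (3120.00)(95.00) + (2280.00)(95.00) = 513000.00 mm³
ΣAȲ = (3120.00)(65.00) + (2280.00)(136.00) = 512880.00 mm³
X̄ = 513000.00 / 5400.00 = 95.00 mm
Ȳ = 512880.00 / 5400.00 = 94.98 mm

X̄ = 95.00 mm, Ȳ = 94.98 mm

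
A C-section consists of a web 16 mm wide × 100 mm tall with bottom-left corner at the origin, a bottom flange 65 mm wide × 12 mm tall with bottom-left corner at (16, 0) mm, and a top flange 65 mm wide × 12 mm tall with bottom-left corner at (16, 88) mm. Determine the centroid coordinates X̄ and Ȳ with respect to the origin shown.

X̄ = 27.99 mm, Ȳ = 50.00 mm

web: A = 16 × 100 = 1600.00, centroid at (8.00, 50.00).
bottom flange: A = 65 × 12 = 780.00, centroid at (48.50, 6.00).
top flange: A = 65 × 12 = 780.00, centroid at (48.50, 94.00).
ΣA = 3160.00 mm²
ΣAX̄ = (1600.00)(8.00) + (780.00)(48.50) + (780.00)(48.50) = 88460.00 mm³
ΣAȲ = (1600.00)(50.00) + (780.00)(6.00) + (780.00)(94.00) = 158000.00 mm³
X̄ = 88460.00 / 3160.00 = 27.99 mm
Ȳ = 158000.00 / 3160.00 = 50.00 mm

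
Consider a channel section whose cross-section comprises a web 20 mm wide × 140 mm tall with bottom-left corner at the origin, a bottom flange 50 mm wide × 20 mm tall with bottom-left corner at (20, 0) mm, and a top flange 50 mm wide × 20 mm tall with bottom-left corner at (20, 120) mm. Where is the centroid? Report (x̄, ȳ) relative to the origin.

x̄ = 24.58 mm, ȳ = 70.00 mm

web: A = 20 × 140 = 2800.00, centroid at (10.00, 70.00).
bottom flange: A = 50 × 20 = 1000.00, centroid at (45.00, 10.00).
top flange: A = 50 × 20 = 1000.00, centroid at (45.00, 130.00).
ΣA = 4800.00 mm²
ΣAx̄ = (2800.00)(10.00) + (1000.00)(45.00) + (1000.00)(45.00) = 118000.00 mm³
ΣAȳ = (2800.00)(70.00) + (1000.00)(10.00) + (1000.00)(130.00) = 336000.00 mm³
x̄ = 118000.00 / 4800.00 = 24.58 mm
ȳ = 336000.00 / 4800.00 = 70.00 mm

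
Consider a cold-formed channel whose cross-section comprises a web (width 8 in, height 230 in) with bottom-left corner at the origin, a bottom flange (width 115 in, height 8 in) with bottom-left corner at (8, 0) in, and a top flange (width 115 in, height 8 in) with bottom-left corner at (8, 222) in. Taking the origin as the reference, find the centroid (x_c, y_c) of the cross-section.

x_c = 34.75 in, y_c = 115.00 in

web: A = 8 × 230 = 1840.00, centroid at (4.00, 115.00).
bottom flange: A = 115 × 8 = 920.00, centroid at (65.50, 4.00).
top flange: A = 115 × 8 = 920.00, centroid at (65.50, 226.00).
ΣA = 3680.00 in², ΣAx_c = 127880.00 in³, ΣAy_c = 423200.00 in³.
x_c = 127880.00/3680.00 = 34.75 in; y_c = 423200.00/3680.00 = 115.00 in.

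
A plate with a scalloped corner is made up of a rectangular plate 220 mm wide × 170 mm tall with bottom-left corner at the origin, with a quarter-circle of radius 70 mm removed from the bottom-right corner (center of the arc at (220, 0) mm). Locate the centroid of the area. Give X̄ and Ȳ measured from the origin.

Part | A | x̄ᵢ | ȳᵢ | A·x̄ᵢ | A·ȳᵢ
plate | 37400.00 | 110.00 | 85.00 | 4114000.00 | 3179000.00
removed quarter-circle | -3848.45 | 190.29 | 29.71 | -732325.89 | -114333.33
Σ | 33551.55 |  |  | 3381674.11 | 3064666.67
X̄ = 3381674.11 / 33551.55 = 100.79 mm
Ȳ = 3064666.67 / 33551.55 = 91.34 mm

X̄ = 100.79 mm, Ȳ = 91.34 mm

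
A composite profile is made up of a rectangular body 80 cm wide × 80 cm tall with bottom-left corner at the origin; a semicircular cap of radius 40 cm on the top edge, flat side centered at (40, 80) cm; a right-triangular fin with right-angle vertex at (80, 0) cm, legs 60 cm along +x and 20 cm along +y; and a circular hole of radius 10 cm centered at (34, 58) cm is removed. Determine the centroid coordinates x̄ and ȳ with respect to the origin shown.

x̄ = 44.12 cm, ȳ = 52.78 cm

rectangular body: A = 80 × 80 = 6400.00, centroid at (40.00, 40.00).
semicircular top: A = ½π·40² = 2513.27, centroid at (40.00, 96.98).
triangular fin: A = ½·60·20 = 600.00, centroid at (100.00, 6.67).
hole: A = −π·10² = -314.16, centroid at (34.00, 58.00).
ΣA = 9199.11 cm², ΣAx̄ = 405849.55 cm³, ΣAȳ = 485507.36 cm³.
x̄ = 405849.55/9199.11 = 44.12 cm; ȳ = 485507.36/9199.11 = 52.78 cm.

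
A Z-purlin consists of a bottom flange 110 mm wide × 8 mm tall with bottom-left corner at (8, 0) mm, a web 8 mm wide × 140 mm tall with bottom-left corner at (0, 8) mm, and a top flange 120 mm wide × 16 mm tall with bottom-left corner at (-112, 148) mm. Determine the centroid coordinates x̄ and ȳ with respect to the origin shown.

x̄ = -10.18 mm, ȳ = 99.59 mm

Part | A | x̄ᵢ | ȳᵢ | A·x̄ᵢ | A·ȳᵢ
bottom flange | 880.00 | 63.00 | 4.00 | 55440.00 | 3520.00
web | 1120.00 | 4.00 | 78.00 | 4480.00 | 87360.00
top flange | 1920.00 | -52.00 | 156.00 | -99840.00 | 299520.00
Σ | 3920.00 |  |  | -39920.00 | 390400.00
x̄ = -39920.00 / 3920.00 = -10.18 mm
ȳ = 390400.00 / 3920.00 = 99.59 mm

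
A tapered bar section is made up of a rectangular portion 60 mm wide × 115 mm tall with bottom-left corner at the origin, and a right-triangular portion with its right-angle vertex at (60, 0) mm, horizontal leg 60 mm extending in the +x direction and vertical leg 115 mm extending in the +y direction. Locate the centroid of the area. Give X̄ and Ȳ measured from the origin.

X̄ = 46.67 mm, Ȳ = 51.11 mm

Part | A | x̄ᵢ | ȳᵢ | A·x̄ᵢ | A·ȳᵢ
rectangular portion | 6900.00 | 30.00 | 57.50 | 207000.00 | 396750.00
triangular portion | 3450.00 | 80.00 | 38.33 | 276000.00 | 132250.00
Σ | 10350.00 |  |  | 483000.00 | 529000.00
X̄ = 483000.00 / 10350.00 = 46.67 mm
Ȳ = 529000.00 / 10350.00 = 51.11 mm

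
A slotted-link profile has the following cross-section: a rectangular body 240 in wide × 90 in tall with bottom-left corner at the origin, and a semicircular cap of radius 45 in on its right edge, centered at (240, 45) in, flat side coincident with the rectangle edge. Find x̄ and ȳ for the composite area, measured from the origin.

x̄ = 137.85 in, ȳ = 45.00 in

rectangular body: A = 240 × 90 = 21600.00, centroid at (120.00, 45.00).
semicircular end: A = ½π·45² = 3180.86, centroid at (259.10, 45.00).
ΣA = 24780.86 in²
ΣAx̄ = (21600.00)(120.00) + (3180.86)(259.10) = 3416157.01 in³
ΣAȳ = (21600.00)(45.00) + (3180.86)(45.00) = 1115138.82 in³
x̄ = 3416157.01 / 24780.86 = 137.85 in
ȳ = 1115138.82 / 24780.86 = 45.00 in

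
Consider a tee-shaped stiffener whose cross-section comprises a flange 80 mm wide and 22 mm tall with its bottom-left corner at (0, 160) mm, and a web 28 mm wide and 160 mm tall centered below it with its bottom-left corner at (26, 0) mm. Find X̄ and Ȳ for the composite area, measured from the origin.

Part | A | x̄ᵢ | ȳᵢ | A·x̄ᵢ | A·ȳᵢ
web | 4480.00 | 40.00 | 80.00 | 179200.00 | 358400.00
flange | 1760.00 | 40.00 | 171.00 | 70400.00 | 300960.00
Σ | 6240.00 |  |  | 249600.00 | 659360.00
X̄ = 249600.00 / 6240.00 = 40.00 mm
Ȳ = 659360.00 / 6240.00 = 105.67 mm

X̄ = 40.00 mm, Ȳ = 105.67 mm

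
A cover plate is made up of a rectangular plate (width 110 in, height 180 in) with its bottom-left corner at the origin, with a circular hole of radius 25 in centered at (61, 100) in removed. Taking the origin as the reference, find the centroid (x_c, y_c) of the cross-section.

x_c = 54.34 in, y_c = 88.90 in

plate: A = 110 × 180 = 19800.00, centroid at (55.00, 90.00).
hole: A = −π·25² = -1963.50, centroid at (61.00, 100.00).
ΣA = 17836.50 in², ΣAx_c = 969226.78 in³, ΣAy_c = 1585650.46 in³.
x_c = 969226.78/17836.50 = 54.34 in; y_c = 1585650.46/17836.50 = 88.90 in.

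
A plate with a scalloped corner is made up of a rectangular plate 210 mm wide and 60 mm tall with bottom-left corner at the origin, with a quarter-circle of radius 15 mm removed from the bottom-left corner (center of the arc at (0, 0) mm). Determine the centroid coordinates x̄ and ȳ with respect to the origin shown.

x̄ = 106.40 mm, ȳ = 30.34 mm

plate: A = 210 × 60 = 12600.00, centroid at (105.00, 30.00).
removed quarter-circle: A = −¼π·15² = -176.71, centroid at (6.37, 6.37).
ΣA = 12423.29 mm²
ΣAx̄ = (12600.00)(105.00) + (-176.71)(6.37) = 1321875.00 mm³
ΣAȳ = (12600.00)(30.00) + (-176.71)(6.37) = 376875.00 mm³
x̄ = 1321875.00 / 12423.29 = 106.40 mm
ȳ = 376875.00 / 12423.29 = 30.34 mm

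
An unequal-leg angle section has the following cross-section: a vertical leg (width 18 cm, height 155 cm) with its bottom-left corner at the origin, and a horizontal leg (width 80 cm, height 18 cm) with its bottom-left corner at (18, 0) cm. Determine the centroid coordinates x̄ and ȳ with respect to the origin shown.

x̄ = 25.68 cm, ȳ = 54.18 cm

vertical leg: A = 18 × 155 = 2790.00, centroid at (9.00, 77.50).
horizontal leg: A = 80 × 18 = 1440.00, centroid at (58.00, 9.00).
ΣA = 4230.00 cm², ΣAx̄ = 108630.00 cm³, ΣAȳ = 229185.00 cm³.
x̄ = 108630.00/4230.00 = 25.68 cm; ȳ = 229185.00/4230.00 = 54.18 cm.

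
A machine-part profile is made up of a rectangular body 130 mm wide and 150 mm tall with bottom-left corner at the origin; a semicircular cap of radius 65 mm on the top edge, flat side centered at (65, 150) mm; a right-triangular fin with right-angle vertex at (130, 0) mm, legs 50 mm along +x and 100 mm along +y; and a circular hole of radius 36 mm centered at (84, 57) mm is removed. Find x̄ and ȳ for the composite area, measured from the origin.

x̄ = 70.16 mm, ȳ = 101.46 mm

rectangular body: A = 130 × 150 = 19500.00, centroid at (65.00, 75.00).
semicircular top: A = ½π·65² = 6636.61, centroid at (65.00, 177.59).
triangular fin: A = ½·50·100 = 2500.00, centroid at (146.67, 33.33).
hole: A = −π·36² = -4071.50, centroid at (84.00, 57.00).
ΣA = 24565.11 mm²
ΣAx̄ = (19500.00)(65.00) + (6636.61)(65.00) + (2500.00)(146.67) + (-4071.50)(84.00) = 1723540.27 mm³
ΣAȳ = (19500.00)(75.00) + (6636.61)(177.59) + (2500.00)(33.33) + (-4071.50)(57.00) = 2492333.11 mm³
x̄ = 1723540.27 / 24565.11 = 70.16 mm
ȳ = 2492333.11 / 24565.11 = 101.46 mm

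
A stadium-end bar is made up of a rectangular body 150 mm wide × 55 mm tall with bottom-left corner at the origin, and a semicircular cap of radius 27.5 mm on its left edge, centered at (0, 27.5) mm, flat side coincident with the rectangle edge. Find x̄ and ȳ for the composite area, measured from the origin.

x̄ = 64.09 mm, ȳ = 27.50 mm

rectangular body: A = 150 × 55 = 8250.00, centroid at (75.00, 27.50).
semicircular end: A = ½π·27.5² = 1187.91, centroid at (-11.67, 27.50).
ΣA = 9437.91 mm²
ΣAx̄ = (8250.00)(75.00) + (1187.91)(-11.67) = 604885.42 mm³
ΣAȳ = (8250.00)(27.50) + (1187.91)(27.50) = 259542.65 mm³
x̄ = 604885.42 / 9437.91 = 64.09 mm
ȳ = 259542.65 / 9437.91 = 27.50 mm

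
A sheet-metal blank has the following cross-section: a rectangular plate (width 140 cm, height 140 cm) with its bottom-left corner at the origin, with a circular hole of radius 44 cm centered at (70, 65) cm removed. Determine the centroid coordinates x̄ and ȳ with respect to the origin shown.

plate: A = 140 × 140 = 19600.00, centroid at (70.00, 70.00).
hole: A = −π·44² = -6082.12, centroid at (70.00, 65.00).
ΣA = 13517.88 cm²
ΣAx̄ = (19600.00)(70.00) + (-6082.12)(70.00) = 946251.36 cm³
ΣAȳ = (19600.00)(70.00) + (-6082.12)(65.00) = 976661.98 cm³
x̄ = 946251.36 / 13517.88 = 70.00 cm
ȳ = 976661.98 / 13517.88 = 72.25 cm

x̄ = 70.00 cm, ȳ = 72.25 cm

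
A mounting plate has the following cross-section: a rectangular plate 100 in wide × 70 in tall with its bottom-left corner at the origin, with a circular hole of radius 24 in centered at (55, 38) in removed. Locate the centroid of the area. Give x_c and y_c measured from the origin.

Part | A | x̄ᵢ | ȳᵢ | A·x̄ᵢ | A·ȳᵢ
plate | 7000.00 | 50.00 | 35.00 | 350000.00 | 245000.00
hole | -1809.56 | 55.00 | 38.00 | -99525.66 | -68763.18
Σ | 5190.44 |  |  | 250474.34 | 176236.82
x_c = 250474.34 / 5190.44 = 48.26 in
y_c = 176236.82 / 5190.44 = 33.95 in

x_c = 48.26 in, y_c = 33.95 in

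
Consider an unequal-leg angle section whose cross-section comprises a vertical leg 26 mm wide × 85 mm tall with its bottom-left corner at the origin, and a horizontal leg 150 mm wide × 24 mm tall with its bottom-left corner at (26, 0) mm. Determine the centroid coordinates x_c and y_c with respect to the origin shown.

Part | A | x̄ᵢ | ȳᵢ | A·x̄ᵢ | A·ȳᵢ
vertical leg | 2210.00 | 13.00 | 42.50 | 28730.00 | 93925.00
horizontal leg | 3600.00 | 101.00 | 12.00 | 363600.00 | 43200.00
Σ | 5810.00 |  |  | 392330.00 | 137125.00
x_c = 392330.00 / 5810.00 = 67.53 mm
y_c = 137125.00 / 5810.00 = 23.60 mm

x_c = 67.53 mm, y_c = 23.60 mm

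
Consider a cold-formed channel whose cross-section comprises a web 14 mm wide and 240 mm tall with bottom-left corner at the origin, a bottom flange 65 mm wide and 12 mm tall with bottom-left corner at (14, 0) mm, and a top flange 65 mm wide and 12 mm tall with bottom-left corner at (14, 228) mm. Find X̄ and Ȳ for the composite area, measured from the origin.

web: A = 14 × 240 = 3360.00, centroid at (7.00, 120.00).
bottom flange: A = 65 × 12 = 780.00, centroid at (46.50, 6.00).
top flange: A = 65 × 12 = 780.00, centroid at (46.50, 234.00).
ΣA = 4920.00 mm²
ΣAX̄ = (3360.00)(7.00) + (780.00)(46.50) + (780.00)(46.50) = 96060.00 mm³
ΣAȲ = (3360.00)(120.00) + (780.00)(6.00) + (780.00)(234.00) = 590400.00 mm³
X̄ = 96060.00 / 4920.00 = 19.52 mm
Ȳ = 590400.00 / 4920.00 = 120.00 mm

X̄ = 19.52 mm, Ȳ = 120.00 mm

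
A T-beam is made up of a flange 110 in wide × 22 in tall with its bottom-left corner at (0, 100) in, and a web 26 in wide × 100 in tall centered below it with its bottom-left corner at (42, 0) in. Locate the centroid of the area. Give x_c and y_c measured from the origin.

Part | A | x̄ᵢ | ȳᵢ | A·x̄ᵢ | A·ȳᵢ
web | 2600.00 | 55.00 | 50.00 | 143000.00 | 130000.00
flange | 2420.00 | 55.00 | 111.00 | 133100.00 | 268620.00
Σ | 5020.00 |  |  | 276100.00 | 398620.00
x_c = 276100.00 / 5020.00 = 55.00 in
y_c = 398620.00 / 5020.00 = 79.41 in

x_c = 55.00 in, y_c = 79.41 in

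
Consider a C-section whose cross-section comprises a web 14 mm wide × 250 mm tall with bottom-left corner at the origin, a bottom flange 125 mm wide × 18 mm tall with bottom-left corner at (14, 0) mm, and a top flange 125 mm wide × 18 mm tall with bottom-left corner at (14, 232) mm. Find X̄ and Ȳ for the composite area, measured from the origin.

web: A = 14 × 250 = 3500.00, centroid at (7.00, 125.00).
bottom flange: A = 125 × 18 = 2250.00, centroid at (76.50, 9.00).
top flange: A = 125 × 18 = 2250.00, centroid at (76.50, 241.00).
ΣA = 8000.00 mm²
ΣAX̄ = (3500.00)(7.00) + (2250.00)(76.50) + (2250.00)(76.50) = 368750.00 mm³
ΣAȲ = (3500.00)(125.00) + (2250.00)(9.00) + (2250.00)(241.00) = 1000000.00 mm³
X̄ = 368750.00 / 8000.00 = 46.09 mm
Ȳ = 1000000.00 / 8000.00 = 125.00 mm

X̄ = 46.09 mm, Ȳ = 125.00 mm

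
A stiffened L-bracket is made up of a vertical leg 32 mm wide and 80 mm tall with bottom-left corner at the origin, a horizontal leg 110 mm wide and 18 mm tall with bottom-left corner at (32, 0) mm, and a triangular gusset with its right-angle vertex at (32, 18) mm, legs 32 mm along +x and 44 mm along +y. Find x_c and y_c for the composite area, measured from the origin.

Part | A | x̄ᵢ | ȳᵢ | A·x̄ᵢ | A·ȳᵢ
vertical leg | 2560.00 | 16.00 | 40.00 | 40960.00 | 102400.00
horizontal leg | 1980.00 | 87.00 | 9.00 | 172260.00 | 17820.00
gusset | 704.00 | 42.67 | 32.67 | 30037.33 | 22997.33
Σ | 5244.00 |  |  | 243257.33 | 143217.33
x_c = 243257.33 / 5244.00 = 46.39 mm
y_c = 143217.33 / 5244.00 = 27.31 mm

x_c = 46.39 mm, y_c = 27.31 mm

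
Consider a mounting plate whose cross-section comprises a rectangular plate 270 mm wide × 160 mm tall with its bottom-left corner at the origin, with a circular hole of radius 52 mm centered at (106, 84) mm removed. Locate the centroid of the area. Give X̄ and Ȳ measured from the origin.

plate: A = 270 × 160 = 43200.00, centroid at (135.00, 80.00).
hole: A = −π·52² = -8494.87, centroid at (106.00, 84.00).
ΣA = 34705.13 mm², ΣAX̄ = 4931544.15 mm³, ΣAȲ = 2742431.21 mm³.
X̄ = 4931544.15/34705.13 = 142.10 mm; Ȳ = 2742431.21/34705.13 = 79.02 mm.

X̄ = 142.10 mm, Ȳ = 79.02 mm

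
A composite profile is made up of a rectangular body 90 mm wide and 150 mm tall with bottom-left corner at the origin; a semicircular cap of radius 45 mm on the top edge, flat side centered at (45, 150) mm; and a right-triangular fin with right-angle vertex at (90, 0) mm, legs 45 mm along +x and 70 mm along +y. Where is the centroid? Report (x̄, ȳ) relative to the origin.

x̄ = 50.18 mm, ȳ = 86.94 mm

rectangular body: A = 90 × 150 = 13500.00, centroid at (45.00, 75.00).
semicircular top: A = ½π·45² = 3180.86, centroid at (45.00, 169.10).
triangular fin: A = ½·45·70 = 1575.00, centroid at (105.00, 23.33).
ΣA = 18255.86 mm²
ΣAx̄ = (13500.00)(45.00) + (3180.86)(45.00) + (1575.00)(105.00) = 916013.82 mm³
ΣAȳ = (13500.00)(75.00) + (3180.86)(169.10) + (1575.00)(23.33) = 1587129.38 mm³
x̄ = 916013.82 / 18255.86 = 50.18 mm
ȳ = 1587129.38 / 18255.86 = 86.94 mm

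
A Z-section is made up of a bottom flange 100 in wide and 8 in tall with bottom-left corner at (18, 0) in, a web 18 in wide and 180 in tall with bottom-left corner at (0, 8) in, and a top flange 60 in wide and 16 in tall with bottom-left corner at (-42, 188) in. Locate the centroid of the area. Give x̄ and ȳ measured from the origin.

x̄ = 14.41 in, ȳ = 101.78 in

Part | A | x̄ᵢ | ȳᵢ | A·x̄ᵢ | A·ȳᵢ
bottom flange | 800.00 | 68.00 | 4.00 | 54400.00 | 3200.00
web | 3240.00 | 9.00 | 98.00 | 29160.00 | 317520.00
top flange | 960.00 | -12.00 | 196.00 | -11520.00 | 188160.00
Σ | 5000.00 |  |  | 72040.00 | 508880.00
x̄ = 72040.00 / 5000.00 = 14.41 in
ȳ = 508880.00 / 5000.00 = 101.78 in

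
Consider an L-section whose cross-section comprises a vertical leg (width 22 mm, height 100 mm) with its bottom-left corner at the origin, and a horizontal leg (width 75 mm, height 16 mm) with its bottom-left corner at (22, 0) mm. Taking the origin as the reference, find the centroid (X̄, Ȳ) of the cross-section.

vertical leg: A = 22 × 100 = 2200.00, centroid at (11.00, 50.00).
horizontal leg: A = 75 × 16 = 1200.00, centroid at (59.50, 8.00).
ΣA = 3400.00 mm²
ΣAX̄ = (2200.00)(11.00) + (1200.00)(59.50) = 95600.00 mm³
ΣAȲ = (2200.00)(50.00) + (1200.00)(8.00) = 119600.00 mm³
X̄ = 95600.00 / 3400.00 = 28.12 mm
Ȳ = 119600.00 / 3400.00 = 35.18 mm

X̄ = 28.12 mm, Ȳ = 35.18 mm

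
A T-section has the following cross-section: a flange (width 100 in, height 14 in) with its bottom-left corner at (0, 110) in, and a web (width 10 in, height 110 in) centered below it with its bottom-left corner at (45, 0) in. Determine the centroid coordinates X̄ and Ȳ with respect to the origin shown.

X̄ = 50.00 in, Ȳ = 89.72 in

web: A = 10 × 110 = 1100.00, centroid at (50.00, 55.00).
flange: A = 100 × 14 = 1400.00, centroid at (50.00, 117.00).
ΣA = 2500.00 in²
ΣAX̄ = (1100.00)(50.00) + (1400.00)(50.00) = 125000.00 in³
ΣAȲ = (1100.00)(55.00) + (1400.00)(117.00) = 224300.00 in³
X̄ = 125000.00 / 2500.00 = 50.00 in
Ȳ = 224300.00 / 2500.00 = 89.72 in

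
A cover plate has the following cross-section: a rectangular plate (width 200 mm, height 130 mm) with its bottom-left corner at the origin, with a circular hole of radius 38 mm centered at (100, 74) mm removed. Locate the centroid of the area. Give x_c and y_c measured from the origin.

x_c = 100.00 mm, y_c = 63.10 mm

plate: A = 200 × 130 = 26000.00, centroid at (100.00, 65.00).
hole: A = −π·38² = -4536.46, centroid at (100.00, 74.00).
ΣA = 21463.54 mm², ΣAx_c = 2146354.02 mm³, ΣAy_c = 1354301.98 mm³.
x_c = 2146354.02/21463.54 = 100.00 mm; y_c = 1354301.98/21463.54 = 63.10 mm.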